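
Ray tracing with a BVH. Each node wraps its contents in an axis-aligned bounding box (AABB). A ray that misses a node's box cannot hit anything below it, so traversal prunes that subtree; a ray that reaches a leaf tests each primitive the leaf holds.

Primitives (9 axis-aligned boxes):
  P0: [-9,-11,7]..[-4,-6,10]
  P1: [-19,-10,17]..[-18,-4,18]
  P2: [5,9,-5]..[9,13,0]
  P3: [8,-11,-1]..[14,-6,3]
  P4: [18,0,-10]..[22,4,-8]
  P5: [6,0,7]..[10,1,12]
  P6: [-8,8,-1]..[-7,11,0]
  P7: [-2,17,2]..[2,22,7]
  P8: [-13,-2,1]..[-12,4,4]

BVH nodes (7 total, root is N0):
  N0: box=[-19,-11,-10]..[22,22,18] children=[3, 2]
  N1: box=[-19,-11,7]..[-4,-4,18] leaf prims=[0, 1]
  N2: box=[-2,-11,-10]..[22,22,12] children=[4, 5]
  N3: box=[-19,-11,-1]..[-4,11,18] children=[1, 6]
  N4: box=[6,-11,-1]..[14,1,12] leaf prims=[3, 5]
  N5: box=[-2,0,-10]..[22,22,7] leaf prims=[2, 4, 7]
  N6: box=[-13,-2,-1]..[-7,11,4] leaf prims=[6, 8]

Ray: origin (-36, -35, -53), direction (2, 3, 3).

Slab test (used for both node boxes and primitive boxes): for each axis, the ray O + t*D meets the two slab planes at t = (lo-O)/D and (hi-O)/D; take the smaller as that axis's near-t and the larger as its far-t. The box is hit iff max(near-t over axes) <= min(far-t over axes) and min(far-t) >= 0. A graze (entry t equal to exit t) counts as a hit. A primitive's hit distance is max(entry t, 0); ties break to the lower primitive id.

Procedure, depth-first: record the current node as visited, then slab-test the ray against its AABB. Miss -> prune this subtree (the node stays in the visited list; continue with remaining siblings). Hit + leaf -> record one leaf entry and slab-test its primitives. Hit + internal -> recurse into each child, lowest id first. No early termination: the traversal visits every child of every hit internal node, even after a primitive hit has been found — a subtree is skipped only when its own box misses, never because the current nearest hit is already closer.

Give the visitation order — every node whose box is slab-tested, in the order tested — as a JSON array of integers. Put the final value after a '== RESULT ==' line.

Traverse from the root:
N0 x:[17/2,29] y:[8,19] z:[43/3,71/3] -> hit [43/3,19], descend [2, 3]
  N2 x:[17,29] y:[8,19] z:[43/3,65/3] -> hit [17,19], descend [4, 5]
    N4 x:[21,25] y:[8,12] z:[52/3,65/3] -> miss, prune
    N5 x:[17,29] y:[35/3,19] z:[43/3,20] -> hit [17,19] leaf, test {P2(miss), P4(miss), P7@t=55/3}
  N3 x:[17/2,16] y:[8,46/3] z:[52/3,71/3] -> miss, prune

Visited [0, 2, 4, 5, 3]. Tests: 5 box, 1 leaf. Nearest: P7.

== RESULT ==
[0, 2, 4, 5, 3]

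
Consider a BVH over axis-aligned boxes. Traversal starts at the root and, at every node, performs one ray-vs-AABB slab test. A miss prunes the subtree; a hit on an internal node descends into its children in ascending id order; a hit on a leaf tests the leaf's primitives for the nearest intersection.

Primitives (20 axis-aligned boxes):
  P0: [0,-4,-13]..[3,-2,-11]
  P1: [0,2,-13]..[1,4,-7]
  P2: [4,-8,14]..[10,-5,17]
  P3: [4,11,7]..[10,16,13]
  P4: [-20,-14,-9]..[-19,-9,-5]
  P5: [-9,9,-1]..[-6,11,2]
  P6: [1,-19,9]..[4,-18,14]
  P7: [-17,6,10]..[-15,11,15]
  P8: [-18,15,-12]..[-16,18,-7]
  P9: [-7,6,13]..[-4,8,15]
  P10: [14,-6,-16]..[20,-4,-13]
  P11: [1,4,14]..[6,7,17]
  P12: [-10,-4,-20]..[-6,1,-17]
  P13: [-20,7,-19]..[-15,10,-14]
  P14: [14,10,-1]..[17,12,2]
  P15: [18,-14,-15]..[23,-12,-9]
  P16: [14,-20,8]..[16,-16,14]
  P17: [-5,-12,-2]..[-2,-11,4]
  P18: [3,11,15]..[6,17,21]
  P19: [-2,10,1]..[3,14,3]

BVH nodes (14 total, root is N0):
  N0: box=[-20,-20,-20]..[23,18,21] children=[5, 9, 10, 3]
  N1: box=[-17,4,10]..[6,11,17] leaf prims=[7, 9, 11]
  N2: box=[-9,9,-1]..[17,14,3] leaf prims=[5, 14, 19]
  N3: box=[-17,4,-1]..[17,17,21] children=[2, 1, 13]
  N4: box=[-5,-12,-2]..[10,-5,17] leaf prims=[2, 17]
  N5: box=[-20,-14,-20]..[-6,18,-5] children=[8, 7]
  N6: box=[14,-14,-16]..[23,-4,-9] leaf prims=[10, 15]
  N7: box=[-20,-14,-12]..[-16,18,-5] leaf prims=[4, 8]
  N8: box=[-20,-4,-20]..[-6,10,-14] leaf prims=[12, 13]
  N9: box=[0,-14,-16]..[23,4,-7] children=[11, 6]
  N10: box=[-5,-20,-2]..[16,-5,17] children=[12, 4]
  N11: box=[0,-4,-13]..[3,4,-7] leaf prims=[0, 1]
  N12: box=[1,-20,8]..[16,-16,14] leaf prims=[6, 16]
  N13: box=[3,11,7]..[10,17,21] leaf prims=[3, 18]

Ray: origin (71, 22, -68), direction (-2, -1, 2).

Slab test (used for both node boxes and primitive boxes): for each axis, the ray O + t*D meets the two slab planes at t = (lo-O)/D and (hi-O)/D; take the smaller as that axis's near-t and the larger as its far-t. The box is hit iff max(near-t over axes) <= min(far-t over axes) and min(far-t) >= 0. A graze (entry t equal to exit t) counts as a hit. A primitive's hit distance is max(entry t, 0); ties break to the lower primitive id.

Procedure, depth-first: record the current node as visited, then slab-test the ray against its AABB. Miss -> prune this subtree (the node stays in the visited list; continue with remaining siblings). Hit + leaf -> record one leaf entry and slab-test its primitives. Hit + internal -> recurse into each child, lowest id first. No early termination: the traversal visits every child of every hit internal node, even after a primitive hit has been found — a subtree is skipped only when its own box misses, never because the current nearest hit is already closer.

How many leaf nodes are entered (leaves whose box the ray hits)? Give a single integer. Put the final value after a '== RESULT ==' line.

Walk:
N0 x:[24,91/2] y:[4,42] z:[24,89/2] -> hit [24,42], descend [3, 5, 9, 10]
  N3 x:[27,44] y:[5,18] z:[67/2,89/2] -> miss, prune
  N5 x:[77/2,91/2] y:[4,36] z:[24,63/2] -> miss, prune
  N9 x:[24,71/2] y:[18,36] z:[26,61/2] -> hit [26,61/2], descend [6, 11]
    N6 x:[24,57/2] y:[26,36] z:[26,59/2] -> hit [26,57/2] leaf, test {P10@t=26, P15(miss)}
    N11 x:[34,71/2] y:[18,26] z:[55/2,61/2] -> miss, prune
  N10 x:[55/2,38] y:[27,42] z:[33,85/2] -> hit [33,38], descend [4, 12]
    N4 x:[61/2,38] y:[27,34] z:[33,85/2] -> hit [33,34] leaf, test {P2(miss), P17(miss)}
    N12 x:[55/2,35] y:[38,42] z:[38,41] -> miss, prune

Visited [0, 3, 5, 9, 6, 11, 10, 4, 12]. Tests: 9 box, 2 leaf. Nearest: P10.

== RESULT ==
2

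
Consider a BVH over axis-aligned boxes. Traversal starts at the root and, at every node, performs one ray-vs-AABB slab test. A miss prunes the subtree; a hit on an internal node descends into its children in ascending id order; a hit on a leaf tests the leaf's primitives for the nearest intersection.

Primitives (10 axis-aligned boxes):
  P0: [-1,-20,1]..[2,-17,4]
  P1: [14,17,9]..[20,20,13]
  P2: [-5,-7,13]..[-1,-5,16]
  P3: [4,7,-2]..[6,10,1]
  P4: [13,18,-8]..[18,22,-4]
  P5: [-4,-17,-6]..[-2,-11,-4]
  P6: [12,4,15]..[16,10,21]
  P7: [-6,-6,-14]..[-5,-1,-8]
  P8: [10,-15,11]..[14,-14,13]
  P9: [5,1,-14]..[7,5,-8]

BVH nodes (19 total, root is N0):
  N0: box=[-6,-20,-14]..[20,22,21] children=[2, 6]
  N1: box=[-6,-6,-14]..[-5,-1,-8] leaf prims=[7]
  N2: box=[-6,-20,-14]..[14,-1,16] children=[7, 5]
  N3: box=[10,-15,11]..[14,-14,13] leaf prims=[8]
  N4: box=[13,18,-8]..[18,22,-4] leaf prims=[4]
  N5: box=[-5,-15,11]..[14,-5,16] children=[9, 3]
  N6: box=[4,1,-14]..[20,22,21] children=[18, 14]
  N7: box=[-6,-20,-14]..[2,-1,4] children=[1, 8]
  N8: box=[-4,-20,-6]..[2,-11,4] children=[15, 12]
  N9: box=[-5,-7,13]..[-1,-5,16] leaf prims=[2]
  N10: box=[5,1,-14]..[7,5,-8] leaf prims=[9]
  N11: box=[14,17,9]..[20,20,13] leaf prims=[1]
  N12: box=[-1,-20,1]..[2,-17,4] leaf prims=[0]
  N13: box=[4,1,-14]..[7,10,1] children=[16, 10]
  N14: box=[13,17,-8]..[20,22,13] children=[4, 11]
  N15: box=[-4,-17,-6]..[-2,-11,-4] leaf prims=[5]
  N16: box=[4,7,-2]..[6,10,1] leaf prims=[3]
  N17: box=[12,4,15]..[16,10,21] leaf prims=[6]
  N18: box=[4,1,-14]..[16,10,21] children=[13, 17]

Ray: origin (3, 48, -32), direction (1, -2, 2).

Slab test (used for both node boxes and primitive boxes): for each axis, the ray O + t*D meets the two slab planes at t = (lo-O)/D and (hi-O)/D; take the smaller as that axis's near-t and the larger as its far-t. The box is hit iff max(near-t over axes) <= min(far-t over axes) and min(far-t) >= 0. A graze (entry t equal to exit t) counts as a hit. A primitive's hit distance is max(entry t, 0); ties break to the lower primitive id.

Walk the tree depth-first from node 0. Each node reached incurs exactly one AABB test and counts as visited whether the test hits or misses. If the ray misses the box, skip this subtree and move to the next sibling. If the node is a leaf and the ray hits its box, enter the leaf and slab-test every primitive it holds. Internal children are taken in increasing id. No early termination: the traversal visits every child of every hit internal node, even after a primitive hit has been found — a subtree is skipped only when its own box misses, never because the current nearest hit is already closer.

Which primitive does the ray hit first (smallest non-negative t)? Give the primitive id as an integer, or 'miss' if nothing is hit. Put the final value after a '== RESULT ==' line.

Traverse from the root:
N0 x:[-9,17] y:[13,34] z:[9,53/2] -> hit [13,17], descend [2, 6]
  N2 x:[-9,11] y:[49/2,34] z:[9,24] -> miss, prune
  N6 x:[1,17] y:[13,47/2] z:[9,53/2] -> hit [13,17], descend [14, 18]
    N14 x:[10,17] y:[13,31/2] z:[12,45/2] -> hit [13,31/2], descend [4, 11]
      N4 x:[10,15] y:[13,15] z:[12,14] -> hit [13,14] leaf, test {P4@t=13}
      N11 x:[11,17] y:[14,31/2] z:[41/2,45/2] -> miss, prune
    N18 x:[1,13] y:[19,47/2] z:[9,53/2] -> miss, prune

7 AABB tests over nodes [0, 2, 6, 14, 4, 11, 18]; 1 leaf entered; closest P4.

== RESULT ==
4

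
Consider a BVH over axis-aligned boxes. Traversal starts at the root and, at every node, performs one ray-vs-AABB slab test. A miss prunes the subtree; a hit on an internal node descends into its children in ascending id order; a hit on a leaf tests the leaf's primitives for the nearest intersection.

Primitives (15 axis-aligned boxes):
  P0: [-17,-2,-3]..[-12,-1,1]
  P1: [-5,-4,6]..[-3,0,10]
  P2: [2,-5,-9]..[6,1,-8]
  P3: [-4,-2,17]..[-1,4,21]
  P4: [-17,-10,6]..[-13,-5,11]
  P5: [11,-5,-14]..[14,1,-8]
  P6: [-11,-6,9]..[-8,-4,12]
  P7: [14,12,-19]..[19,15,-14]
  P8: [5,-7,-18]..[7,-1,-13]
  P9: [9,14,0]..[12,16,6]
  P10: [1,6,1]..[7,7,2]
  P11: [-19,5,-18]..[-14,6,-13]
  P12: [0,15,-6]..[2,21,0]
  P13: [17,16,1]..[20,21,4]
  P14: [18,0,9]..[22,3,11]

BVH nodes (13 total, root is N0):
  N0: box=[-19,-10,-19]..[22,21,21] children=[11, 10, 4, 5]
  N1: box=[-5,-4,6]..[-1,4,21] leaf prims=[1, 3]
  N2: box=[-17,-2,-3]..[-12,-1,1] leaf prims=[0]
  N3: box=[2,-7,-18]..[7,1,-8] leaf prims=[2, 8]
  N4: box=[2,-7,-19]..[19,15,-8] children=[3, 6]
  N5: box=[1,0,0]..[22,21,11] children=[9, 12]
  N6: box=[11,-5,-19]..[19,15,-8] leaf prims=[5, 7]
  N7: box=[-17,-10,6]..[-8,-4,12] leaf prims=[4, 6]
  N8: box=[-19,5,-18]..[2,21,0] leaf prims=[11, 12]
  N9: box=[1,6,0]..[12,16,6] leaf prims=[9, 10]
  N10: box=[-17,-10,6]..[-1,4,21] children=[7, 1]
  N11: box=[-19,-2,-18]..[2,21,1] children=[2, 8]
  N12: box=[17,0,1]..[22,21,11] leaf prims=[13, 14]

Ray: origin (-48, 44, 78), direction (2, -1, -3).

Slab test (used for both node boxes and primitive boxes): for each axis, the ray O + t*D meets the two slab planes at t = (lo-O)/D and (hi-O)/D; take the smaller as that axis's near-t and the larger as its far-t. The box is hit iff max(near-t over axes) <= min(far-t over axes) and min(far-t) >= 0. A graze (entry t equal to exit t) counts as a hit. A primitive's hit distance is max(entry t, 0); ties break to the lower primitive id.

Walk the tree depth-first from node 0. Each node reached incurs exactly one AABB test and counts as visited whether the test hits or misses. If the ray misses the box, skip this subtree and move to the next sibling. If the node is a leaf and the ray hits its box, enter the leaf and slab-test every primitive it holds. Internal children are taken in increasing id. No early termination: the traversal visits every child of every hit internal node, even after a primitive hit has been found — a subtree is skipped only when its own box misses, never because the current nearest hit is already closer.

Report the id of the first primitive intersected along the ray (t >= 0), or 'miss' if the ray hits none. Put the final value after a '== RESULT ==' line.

Trace the traversal:
N0 x:[29/2,35] y:[23,54] z:[19,97/3] -> hit [23,97/3], descend [4, 5, 10, 11]
  N4 x:[25,67/2] y:[29,51] z:[86/3,97/3] -> hit [29,97/3], descend [3, 6]
    N3 x:[25,55/2] y:[43,51] z:[86/3,32] -> miss, prune
    N6 x:[59/2,67/2] y:[29,49] z:[86/3,97/3] -> hit [59/2,97/3] leaf, test {P5(miss), P7@t=31}
  N5 x:[49/2,35] y:[23,44] z:[67/3,26] -> hit [49/2,26], descend [9, 12]
    N9 x:[49/2,30] y:[28,38] z:[24,26] -> miss, prune
    N12 x:[65/2,35] y:[23,44] z:[67/3,77/3] -> miss, prune
  N10 x:[31/2,47/2] y:[40,54] z:[19,24] -> miss, prune
  N11 x:[29/2,25] y:[23,46] z:[77/3,32] -> miss, prune

9 AABB tests over nodes [0, 4, 3, 6, 5, 9, 12, 10, 11]; 1 leaf entered; closest P7.

== RESULT ==
7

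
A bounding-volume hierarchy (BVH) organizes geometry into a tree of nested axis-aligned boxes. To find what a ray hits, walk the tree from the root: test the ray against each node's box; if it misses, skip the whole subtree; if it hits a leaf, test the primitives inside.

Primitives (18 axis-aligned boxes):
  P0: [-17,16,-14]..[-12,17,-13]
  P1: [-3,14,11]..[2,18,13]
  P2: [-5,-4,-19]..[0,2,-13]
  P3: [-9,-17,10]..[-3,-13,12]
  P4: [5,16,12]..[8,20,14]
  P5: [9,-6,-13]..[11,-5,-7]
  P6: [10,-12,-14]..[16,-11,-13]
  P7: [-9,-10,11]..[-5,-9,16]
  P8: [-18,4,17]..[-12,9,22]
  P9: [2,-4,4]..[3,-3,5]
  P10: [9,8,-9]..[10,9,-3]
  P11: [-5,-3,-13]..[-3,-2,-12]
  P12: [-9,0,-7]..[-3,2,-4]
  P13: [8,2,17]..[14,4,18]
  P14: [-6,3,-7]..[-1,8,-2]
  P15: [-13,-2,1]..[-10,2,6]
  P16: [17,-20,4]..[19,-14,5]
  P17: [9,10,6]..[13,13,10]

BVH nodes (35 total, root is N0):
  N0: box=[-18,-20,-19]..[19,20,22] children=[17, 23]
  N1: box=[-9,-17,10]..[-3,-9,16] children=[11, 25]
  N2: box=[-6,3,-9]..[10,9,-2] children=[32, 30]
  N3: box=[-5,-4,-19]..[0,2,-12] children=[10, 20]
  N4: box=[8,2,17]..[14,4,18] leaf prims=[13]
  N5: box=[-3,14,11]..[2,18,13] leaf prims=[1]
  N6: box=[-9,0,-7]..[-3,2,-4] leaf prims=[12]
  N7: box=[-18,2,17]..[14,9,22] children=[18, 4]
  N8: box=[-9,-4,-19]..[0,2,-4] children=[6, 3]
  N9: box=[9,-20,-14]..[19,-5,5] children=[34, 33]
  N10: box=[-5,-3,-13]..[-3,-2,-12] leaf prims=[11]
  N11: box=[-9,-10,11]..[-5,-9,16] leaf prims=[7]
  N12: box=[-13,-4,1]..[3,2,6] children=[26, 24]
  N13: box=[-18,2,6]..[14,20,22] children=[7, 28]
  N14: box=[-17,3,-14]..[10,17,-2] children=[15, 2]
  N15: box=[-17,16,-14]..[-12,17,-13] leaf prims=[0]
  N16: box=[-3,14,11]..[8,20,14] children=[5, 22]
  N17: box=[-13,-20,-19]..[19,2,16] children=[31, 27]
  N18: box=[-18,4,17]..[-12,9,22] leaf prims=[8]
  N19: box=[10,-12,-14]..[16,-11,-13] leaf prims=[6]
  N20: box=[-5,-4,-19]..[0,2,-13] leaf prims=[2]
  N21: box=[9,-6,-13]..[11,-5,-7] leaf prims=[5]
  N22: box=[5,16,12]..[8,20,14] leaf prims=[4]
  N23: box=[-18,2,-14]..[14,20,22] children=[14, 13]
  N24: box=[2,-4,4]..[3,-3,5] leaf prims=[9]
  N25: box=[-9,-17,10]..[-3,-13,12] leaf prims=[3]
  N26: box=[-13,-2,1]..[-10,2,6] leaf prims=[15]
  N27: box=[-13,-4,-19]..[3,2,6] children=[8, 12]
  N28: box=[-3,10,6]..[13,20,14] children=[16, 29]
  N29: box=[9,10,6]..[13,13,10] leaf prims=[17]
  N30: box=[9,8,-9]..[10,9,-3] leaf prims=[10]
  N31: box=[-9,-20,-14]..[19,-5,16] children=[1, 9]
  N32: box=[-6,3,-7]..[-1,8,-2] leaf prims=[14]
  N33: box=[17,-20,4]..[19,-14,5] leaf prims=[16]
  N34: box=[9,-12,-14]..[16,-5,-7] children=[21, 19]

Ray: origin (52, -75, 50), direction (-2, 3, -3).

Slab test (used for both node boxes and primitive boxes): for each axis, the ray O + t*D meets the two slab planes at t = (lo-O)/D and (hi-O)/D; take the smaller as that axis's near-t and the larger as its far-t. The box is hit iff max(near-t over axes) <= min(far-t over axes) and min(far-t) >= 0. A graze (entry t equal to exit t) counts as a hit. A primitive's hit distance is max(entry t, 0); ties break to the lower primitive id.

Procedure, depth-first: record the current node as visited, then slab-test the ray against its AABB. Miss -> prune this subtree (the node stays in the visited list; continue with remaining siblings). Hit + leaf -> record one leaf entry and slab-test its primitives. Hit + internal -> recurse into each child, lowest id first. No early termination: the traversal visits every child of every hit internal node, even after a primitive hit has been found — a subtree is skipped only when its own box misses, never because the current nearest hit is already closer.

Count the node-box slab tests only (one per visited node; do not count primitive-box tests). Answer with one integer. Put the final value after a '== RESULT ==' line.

Walk:
N0 x:[33/2,35] y:[55/3,95/3] z:[28/3,23] -> hit [55/3,23], descend [17, 23]
  N17 x:[33/2,65/2] y:[55/3,77/3] z:[34/3,23] -> hit [55/3,23], descend [27, 31]
    N27 x:[49/2,65/2] y:[71/3,77/3] z:[44/3,23] -> miss, prune
    N31 x:[33/2,61/2] y:[55/3,70/3] z:[34/3,64/3] -> hit [55/3,64/3], descend [1, 9]
      N1 x:[55/2,61/2] y:[58/3,22] z:[34/3,40/3] -> miss, prune
      N9 x:[33/2,43/2] y:[55/3,70/3] z:[15,64/3] -> hit [55/3,64/3], descend [33, 34]
        N33 x:[33/2,35/2] y:[55/3,61/3] z:[15,46/3] -> miss, prune
        N34 x:[18,43/2] y:[21,70/3] z:[19,64/3] -> hit [21,64/3], descend [19, 21]
          N19 x:[18,21] y:[21,64/3] z:[21,64/3] -> hit [21,21] leaf, test {P6@t=21}
          N21 x:[41/2,43/2] y:[23,70/3] z:[19,21] -> miss, prune
  N23 x:[19,35] y:[77/3,95/3] z:[28/3,64/3] -> miss, prune

Summary -> nodes [0, 17, 27, 31, 1, 9, 33, 34, 19, 21, 23]; box-tests=11; leaf-entries=1; first=P6

== RESULT ==
11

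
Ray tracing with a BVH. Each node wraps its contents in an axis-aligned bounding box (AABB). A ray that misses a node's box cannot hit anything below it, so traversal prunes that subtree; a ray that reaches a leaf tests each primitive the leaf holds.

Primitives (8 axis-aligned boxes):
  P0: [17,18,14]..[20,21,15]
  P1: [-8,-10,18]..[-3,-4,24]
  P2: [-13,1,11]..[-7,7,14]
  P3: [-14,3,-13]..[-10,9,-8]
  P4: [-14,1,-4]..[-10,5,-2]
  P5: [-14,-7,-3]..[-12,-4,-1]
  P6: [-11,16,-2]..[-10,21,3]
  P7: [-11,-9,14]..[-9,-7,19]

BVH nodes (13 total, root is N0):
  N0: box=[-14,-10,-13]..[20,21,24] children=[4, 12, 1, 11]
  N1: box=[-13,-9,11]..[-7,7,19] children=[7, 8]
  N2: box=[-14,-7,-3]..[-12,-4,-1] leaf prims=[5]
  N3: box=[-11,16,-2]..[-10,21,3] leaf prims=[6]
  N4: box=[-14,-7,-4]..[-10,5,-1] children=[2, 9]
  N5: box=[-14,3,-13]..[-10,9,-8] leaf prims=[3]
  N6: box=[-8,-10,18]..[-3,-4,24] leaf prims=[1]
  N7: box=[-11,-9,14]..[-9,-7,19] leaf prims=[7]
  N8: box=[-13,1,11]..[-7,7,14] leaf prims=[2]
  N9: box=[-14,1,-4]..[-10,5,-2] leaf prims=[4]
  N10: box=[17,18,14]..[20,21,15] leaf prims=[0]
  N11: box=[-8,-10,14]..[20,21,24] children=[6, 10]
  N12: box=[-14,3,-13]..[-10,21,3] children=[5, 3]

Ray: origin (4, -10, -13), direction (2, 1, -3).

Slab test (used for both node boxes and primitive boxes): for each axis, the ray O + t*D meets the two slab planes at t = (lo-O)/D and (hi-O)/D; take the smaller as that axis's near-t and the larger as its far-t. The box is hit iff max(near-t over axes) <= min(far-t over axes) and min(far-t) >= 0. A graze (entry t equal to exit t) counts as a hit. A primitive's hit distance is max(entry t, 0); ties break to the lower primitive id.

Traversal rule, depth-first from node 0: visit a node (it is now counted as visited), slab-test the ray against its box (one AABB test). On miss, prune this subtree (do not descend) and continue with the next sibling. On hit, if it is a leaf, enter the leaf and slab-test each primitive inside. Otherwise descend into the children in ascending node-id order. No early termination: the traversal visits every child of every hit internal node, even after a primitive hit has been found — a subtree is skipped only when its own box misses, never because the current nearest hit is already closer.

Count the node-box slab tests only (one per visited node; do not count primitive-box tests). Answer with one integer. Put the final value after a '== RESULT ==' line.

Trace the traversal:
N0 x:[-9,8] y:[0,31] z:[-37/3,0] -> hit [0,0], descend [1, 4, 11, 12]
  N1 x:[-17/2,-11/2] y:[1,17] z:[-32/3,-8] -> miss, prune
  N4 x:[-9,-7] y:[3,15] z:[-4,-3] -> miss, prune
  N11 x:[-6,8] y:[0,31] z:[-37/3,-9] -> miss, prune
  N12 x:[-9,-7] y:[13,31] z:[-16/3,0] -> miss, prune

Summary -> nodes [0, 1, 4, 11, 12]; box-tests=5; leaf-entries=0; first=miss

== RESULT ==
5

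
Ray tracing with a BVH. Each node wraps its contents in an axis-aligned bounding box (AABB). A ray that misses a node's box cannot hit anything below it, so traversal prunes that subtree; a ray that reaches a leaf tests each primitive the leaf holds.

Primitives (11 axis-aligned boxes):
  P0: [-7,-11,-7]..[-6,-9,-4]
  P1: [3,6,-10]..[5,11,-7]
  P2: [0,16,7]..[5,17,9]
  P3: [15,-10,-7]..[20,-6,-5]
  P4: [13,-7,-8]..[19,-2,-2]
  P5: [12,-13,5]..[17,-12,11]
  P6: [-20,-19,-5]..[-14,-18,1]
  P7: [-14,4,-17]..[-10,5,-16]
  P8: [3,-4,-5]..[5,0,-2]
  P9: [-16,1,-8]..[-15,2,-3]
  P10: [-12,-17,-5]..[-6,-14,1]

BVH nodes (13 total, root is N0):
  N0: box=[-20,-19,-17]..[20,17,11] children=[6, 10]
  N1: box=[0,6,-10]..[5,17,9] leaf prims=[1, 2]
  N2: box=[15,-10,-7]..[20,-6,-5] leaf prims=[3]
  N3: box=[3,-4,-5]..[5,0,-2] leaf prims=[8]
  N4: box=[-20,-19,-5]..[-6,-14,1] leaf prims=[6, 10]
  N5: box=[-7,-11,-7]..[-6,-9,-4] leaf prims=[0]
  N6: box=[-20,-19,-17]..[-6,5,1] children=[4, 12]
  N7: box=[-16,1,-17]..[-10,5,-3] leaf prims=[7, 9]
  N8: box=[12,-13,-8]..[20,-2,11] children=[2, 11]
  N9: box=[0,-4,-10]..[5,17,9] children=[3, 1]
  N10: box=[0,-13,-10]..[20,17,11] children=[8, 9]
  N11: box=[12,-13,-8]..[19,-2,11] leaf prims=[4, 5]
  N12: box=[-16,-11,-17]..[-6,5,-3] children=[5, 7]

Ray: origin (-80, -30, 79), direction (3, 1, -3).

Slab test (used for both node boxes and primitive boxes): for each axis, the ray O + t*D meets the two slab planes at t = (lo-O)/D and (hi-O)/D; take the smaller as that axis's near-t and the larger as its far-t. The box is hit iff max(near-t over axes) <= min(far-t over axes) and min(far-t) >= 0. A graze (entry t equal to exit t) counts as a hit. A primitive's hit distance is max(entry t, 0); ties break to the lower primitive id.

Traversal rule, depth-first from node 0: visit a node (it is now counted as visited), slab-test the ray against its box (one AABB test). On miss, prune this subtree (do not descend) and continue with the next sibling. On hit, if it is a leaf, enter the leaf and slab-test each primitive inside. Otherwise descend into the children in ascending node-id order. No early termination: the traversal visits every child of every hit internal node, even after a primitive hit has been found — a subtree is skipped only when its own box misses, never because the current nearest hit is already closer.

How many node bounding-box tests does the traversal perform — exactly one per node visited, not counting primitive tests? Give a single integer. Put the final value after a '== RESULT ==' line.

Trace the traversal:
N0 x:[20,100/3] y:[11,47] z:[68/3,32] -> hit [68/3,32], descend [6, 10]
  N6 x:[20,74/3] y:[11,35] z:[26,32] -> miss, prune
  N10 x:[80/3,100/3] y:[17,47] z:[68/3,89/3] -> hit [80/3,89/3], descend [8, 9]
    N8 x:[92/3,100/3] y:[17,28] z:[68/3,29] -> miss, prune
    N9 x:[80/3,85/3] y:[26,47] z:[70/3,89/3] -> hit [80/3,85/3], descend [1, 3]
      N1 x:[80/3,85/3] y:[36,47] z:[70/3,89/3] -> miss, prune
      N3 x:[83/3,85/3] y:[26,30] z:[27,28] -> hit [83/3,28] leaf, test {P8@t=83/3}

Summary -> nodes [0, 6, 10, 8, 9, 1, 3]; box-tests=7; leaf-entries=1; first=P8

== RESULT ==
7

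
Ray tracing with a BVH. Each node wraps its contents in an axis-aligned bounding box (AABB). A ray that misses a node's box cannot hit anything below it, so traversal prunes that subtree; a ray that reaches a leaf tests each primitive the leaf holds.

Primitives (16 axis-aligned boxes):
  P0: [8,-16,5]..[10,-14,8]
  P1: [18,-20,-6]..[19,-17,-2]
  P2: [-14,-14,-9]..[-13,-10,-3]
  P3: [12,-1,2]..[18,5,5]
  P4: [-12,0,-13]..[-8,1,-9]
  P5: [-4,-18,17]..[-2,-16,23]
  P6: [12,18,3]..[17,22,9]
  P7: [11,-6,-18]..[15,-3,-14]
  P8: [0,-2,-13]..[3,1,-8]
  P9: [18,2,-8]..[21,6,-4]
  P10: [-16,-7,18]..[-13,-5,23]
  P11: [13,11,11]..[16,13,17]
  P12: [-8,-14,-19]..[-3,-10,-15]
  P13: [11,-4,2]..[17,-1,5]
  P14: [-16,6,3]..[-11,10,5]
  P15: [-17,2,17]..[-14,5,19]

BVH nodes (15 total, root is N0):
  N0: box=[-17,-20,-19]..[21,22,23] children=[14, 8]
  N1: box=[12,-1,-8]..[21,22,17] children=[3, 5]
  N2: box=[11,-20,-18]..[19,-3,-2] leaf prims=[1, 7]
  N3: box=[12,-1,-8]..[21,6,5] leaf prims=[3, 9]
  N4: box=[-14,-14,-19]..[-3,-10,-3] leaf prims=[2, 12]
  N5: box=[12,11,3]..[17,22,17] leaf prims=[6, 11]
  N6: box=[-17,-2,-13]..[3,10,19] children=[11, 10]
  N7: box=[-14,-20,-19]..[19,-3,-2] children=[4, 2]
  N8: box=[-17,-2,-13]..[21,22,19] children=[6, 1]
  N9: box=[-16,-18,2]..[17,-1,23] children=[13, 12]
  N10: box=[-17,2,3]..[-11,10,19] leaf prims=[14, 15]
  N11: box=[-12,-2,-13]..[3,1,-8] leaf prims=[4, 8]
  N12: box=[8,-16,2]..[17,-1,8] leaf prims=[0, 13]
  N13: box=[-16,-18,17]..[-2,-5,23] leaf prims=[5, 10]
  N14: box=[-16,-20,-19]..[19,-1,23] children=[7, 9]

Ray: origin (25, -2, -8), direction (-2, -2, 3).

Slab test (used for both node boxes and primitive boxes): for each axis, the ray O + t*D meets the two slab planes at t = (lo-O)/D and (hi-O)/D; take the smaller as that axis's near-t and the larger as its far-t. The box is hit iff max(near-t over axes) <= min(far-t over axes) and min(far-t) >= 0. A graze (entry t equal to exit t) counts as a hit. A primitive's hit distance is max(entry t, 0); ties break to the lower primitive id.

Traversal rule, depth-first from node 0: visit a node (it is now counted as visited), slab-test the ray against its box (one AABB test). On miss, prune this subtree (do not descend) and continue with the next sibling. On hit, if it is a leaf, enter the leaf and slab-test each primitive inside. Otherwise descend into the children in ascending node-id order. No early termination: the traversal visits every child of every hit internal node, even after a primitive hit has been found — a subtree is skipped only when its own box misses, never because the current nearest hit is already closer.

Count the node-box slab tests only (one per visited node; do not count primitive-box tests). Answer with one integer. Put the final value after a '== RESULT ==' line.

Walk:
N0 x:[2,21] y:[-12,9] z:[-11/3,31/3] -> hit [2,9], descend [8, 14]
  N8 x:[2,21] y:[-12,0] z:[-5/3,9] -> miss, prune
  N14 x:[3,41/2] y:[-1/2,9] z:[-11/3,31/3] -> hit [3,9], descend [7, 9]
    N7 x:[3,39/2] y:[1/2,9] z:[-11/3,2] -> miss, prune
    N9 x:[4,41/2] y:[-1/2,8] z:[10/3,31/3] -> hit [4,8], descend [12, 13]
      N12 x:[4,17/2] y:[-1/2,7] z:[10/3,16/3] -> hit [4,16/3] leaf, test {P0(miss), P13(miss)}
      N13 x:[27/2,41/2] y:[3/2,8] z:[25/3,31/3] -> miss, prune

Visited [0, 8, 14, 7, 9, 12, 13]. Tests: 7 box, 1 leaf. Nearest: miss.

== RESULT ==
7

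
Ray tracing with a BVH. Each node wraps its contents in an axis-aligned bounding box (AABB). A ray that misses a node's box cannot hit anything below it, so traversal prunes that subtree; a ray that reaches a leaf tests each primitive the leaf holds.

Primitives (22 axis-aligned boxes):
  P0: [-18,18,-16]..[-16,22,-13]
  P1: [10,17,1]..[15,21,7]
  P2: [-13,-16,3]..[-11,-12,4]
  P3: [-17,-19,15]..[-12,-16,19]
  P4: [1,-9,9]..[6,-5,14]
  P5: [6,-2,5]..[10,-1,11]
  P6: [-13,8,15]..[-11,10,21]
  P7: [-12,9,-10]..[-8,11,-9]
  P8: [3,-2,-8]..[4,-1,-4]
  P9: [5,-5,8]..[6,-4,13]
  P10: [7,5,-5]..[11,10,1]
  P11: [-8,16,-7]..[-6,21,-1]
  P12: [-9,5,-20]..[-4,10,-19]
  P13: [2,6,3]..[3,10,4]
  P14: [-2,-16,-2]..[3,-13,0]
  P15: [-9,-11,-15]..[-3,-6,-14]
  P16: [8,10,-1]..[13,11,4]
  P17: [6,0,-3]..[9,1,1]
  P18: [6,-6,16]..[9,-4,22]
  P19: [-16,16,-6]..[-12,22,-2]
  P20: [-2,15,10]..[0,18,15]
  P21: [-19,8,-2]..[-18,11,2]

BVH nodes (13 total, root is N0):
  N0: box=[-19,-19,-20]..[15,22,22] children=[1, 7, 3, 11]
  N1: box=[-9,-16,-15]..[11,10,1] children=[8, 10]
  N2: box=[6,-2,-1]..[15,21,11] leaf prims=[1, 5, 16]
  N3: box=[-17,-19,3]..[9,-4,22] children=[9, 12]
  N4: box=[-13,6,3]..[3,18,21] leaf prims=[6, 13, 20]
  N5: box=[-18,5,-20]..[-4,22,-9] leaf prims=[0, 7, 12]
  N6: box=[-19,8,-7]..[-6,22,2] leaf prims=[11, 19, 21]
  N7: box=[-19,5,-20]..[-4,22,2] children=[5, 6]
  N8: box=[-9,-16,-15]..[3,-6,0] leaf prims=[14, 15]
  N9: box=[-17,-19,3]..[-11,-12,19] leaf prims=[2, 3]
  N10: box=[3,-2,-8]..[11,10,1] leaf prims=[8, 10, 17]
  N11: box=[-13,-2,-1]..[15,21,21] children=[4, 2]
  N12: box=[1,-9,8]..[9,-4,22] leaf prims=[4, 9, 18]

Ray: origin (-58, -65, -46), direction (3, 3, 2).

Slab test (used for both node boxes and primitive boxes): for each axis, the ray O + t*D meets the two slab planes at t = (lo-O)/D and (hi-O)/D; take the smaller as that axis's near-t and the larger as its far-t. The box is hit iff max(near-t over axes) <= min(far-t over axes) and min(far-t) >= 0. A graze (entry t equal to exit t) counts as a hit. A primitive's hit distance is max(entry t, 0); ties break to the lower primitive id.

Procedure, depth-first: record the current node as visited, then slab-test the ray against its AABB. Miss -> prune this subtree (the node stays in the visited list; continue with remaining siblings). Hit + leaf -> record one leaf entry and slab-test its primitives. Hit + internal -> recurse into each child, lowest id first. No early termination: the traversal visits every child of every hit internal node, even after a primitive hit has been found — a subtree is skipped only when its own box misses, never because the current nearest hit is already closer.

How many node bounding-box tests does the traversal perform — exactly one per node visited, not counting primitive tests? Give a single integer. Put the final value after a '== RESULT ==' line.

Traverse from the root:
N0 x:[13,73/3] y:[46/3,29] z:[13,34] -> hit [46/3,73/3], descend [1, 3, 7, 11]
  N1 x:[49/3,23] y:[49/3,25] z:[31/2,47/2] -> hit [49/3,23], descend [8, 10]
    N8 x:[49/3,61/3] y:[49/3,59/3] z:[31/2,23] -> hit [49/3,59/3] leaf, test {P14(miss), P15(miss)}
    N10 x:[61/3,23] y:[21,25] z:[19,47/2] -> hit [21,23] leaf, test {P8(miss), P10(miss), P17@t=65/3}
  N3 x:[41/3,67/3] y:[46/3,61/3] z:[49/2,34] -> miss, prune
  N7 x:[13,18] y:[70/3,29] z:[13,24] -> miss, prune
  N11 x:[15,73/3] y:[21,86/3] z:[45/2,67/2] -> hit [45/2,73/3], descend [2, 4]
    N2 x:[64/3,73/3] y:[21,86/3] z:[45/2,57/2] -> hit [45/2,73/3] leaf, test {P1(miss), P5(miss), P16(miss)}
    N4 x:[15,61/3] y:[71/3,83/3] z:[49/2,67/2] -> miss, prune

order=[0, 1, 8, 10, 3, 7, 11, 2, 4]  |boxes|=9  |leaves|=3  hit=P17

== RESULT ==
9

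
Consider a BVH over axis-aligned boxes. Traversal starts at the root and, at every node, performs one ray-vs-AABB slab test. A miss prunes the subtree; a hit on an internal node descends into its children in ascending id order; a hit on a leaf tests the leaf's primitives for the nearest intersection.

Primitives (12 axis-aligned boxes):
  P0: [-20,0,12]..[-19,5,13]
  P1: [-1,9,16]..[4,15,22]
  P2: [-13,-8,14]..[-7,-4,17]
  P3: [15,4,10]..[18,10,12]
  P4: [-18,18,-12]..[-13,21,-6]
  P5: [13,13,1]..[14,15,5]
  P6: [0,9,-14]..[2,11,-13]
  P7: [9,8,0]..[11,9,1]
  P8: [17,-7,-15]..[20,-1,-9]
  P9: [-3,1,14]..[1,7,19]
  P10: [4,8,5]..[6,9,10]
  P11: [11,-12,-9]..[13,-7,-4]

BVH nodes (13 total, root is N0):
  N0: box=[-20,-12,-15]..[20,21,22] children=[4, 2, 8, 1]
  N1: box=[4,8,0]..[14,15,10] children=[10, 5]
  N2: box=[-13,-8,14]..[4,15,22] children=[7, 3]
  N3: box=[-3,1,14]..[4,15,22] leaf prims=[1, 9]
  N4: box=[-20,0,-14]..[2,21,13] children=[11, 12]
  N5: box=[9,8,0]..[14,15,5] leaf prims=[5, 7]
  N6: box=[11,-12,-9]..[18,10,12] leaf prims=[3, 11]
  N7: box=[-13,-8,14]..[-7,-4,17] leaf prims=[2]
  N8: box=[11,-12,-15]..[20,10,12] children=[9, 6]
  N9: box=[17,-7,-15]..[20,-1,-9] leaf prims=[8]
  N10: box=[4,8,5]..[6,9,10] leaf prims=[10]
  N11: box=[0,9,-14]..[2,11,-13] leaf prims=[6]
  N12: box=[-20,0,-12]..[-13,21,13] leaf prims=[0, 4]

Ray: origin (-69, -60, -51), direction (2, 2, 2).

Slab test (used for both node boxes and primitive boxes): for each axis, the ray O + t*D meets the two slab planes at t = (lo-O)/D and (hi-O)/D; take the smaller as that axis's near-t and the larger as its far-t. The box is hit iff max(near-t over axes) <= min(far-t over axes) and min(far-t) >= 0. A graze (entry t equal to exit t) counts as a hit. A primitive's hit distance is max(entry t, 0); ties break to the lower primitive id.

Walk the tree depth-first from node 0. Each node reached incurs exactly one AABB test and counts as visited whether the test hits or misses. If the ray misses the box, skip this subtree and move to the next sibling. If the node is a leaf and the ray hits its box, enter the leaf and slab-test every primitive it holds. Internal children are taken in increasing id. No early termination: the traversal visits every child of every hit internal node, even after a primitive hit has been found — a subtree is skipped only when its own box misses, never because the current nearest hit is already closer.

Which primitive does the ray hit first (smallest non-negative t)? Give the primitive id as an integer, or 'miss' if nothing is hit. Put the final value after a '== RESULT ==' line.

Trace the traversal:
N0 x:[49/2,89/2] y:[24,81/2] z:[18,73/2] -> hit [49/2,73/2], descend [1, 2, 4, 8]
  N1 x:[73/2,83/2] y:[34,75/2] z:[51/2,61/2] -> miss, prune
  N2 x:[28,73/2] y:[26,75/2] z:[65/2,73/2] -> hit [65/2,73/2], descend [3, 7]
    N3 x:[33,73/2] y:[61/2,75/2] z:[65/2,73/2] -> hit [33,73/2] leaf, test {P1@t=69/2, P9@t=33}
    N7 x:[28,31] y:[26,28] z:[65/2,34] -> miss, prune
  N4 x:[49/2,71/2] y:[30,81/2] z:[37/2,32] -> hit [30,32], descend [11, 12]
    N11 x:[69/2,71/2] y:[69/2,71/2] z:[37/2,19] -> miss, prune
    N12 x:[49/2,28] y:[30,81/2] z:[39/2,32] -> miss, prune
  N8 x:[40,89/2] y:[24,35] z:[18,63/2] -> miss, prune

9 AABB tests over nodes [0, 1, 2, 3, 7, 4, 11, 12, 8]; 1 leaf entered; closest P9.

== RESULT ==
9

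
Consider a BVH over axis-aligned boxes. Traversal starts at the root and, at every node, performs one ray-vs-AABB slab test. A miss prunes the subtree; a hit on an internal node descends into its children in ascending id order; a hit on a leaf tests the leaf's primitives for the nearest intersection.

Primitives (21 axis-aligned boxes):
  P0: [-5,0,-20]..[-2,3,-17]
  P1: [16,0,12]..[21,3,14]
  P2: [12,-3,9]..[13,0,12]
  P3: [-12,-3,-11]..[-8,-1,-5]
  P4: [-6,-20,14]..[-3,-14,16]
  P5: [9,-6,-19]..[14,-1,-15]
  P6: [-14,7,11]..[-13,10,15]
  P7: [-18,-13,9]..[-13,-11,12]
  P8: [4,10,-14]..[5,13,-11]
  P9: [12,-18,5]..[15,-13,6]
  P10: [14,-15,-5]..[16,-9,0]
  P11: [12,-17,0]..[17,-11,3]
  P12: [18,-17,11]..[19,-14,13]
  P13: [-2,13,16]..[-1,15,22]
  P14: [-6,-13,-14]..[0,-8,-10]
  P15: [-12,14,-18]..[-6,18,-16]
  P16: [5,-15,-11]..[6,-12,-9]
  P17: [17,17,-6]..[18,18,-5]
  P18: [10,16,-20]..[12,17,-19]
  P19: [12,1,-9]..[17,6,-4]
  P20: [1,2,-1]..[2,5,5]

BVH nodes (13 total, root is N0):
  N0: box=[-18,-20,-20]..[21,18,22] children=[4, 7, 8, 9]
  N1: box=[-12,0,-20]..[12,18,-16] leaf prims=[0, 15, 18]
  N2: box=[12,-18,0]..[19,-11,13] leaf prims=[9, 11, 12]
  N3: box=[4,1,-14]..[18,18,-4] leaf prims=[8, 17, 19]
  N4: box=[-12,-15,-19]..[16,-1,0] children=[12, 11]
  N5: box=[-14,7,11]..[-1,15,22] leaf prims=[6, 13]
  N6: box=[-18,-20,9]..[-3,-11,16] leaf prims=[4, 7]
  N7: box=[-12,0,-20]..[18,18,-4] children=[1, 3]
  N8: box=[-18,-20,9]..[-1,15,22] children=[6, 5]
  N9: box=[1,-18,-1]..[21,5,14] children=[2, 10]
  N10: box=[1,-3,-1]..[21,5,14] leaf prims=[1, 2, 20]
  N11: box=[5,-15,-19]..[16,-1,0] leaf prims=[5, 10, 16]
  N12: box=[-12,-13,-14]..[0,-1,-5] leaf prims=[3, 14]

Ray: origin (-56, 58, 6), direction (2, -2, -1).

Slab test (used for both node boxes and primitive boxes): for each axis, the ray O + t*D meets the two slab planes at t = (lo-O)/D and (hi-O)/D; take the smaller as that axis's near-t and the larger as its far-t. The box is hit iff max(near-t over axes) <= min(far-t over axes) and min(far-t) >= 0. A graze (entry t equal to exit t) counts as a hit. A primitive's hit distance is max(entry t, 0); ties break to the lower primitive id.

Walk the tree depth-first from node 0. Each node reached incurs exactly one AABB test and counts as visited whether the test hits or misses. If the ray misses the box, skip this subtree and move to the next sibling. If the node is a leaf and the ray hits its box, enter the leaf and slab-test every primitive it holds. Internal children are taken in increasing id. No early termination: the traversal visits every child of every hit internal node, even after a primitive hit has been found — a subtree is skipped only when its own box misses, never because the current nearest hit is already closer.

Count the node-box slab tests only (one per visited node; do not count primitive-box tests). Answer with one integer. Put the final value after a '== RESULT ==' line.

Traverse from the root:
N0 x:[19,77/2] y:[20,39] z:[-16,26] -> hit [20,26], descend [4, 7, 8, 9]
  N4 x:[22,36] y:[59/2,73/2] z:[6,25] -> miss, prune
  N7 x:[22,37] y:[20,29] z:[10,26] -> hit [22,26], descend [1, 3]
    N1 x:[22,34] y:[20,29] z:[22,26] -> hit [22,26] leaf, test {P0(miss), P15@t=22, P18(miss)}
    N3 x:[30,37] y:[20,57/2] z:[10,20] -> miss, prune
  N8 x:[19,55/2] y:[43/2,39] z:[-16,-3] -> miss, prune
  N9 x:[57/2,77/2] y:[53/2,38] z:[-8,7] -> miss, prune

Visited [0, 4, 7, 1, 3, 8, 9]. Tests: 7 box, 1 leaf. Nearest: P15.

== RESULT ==
7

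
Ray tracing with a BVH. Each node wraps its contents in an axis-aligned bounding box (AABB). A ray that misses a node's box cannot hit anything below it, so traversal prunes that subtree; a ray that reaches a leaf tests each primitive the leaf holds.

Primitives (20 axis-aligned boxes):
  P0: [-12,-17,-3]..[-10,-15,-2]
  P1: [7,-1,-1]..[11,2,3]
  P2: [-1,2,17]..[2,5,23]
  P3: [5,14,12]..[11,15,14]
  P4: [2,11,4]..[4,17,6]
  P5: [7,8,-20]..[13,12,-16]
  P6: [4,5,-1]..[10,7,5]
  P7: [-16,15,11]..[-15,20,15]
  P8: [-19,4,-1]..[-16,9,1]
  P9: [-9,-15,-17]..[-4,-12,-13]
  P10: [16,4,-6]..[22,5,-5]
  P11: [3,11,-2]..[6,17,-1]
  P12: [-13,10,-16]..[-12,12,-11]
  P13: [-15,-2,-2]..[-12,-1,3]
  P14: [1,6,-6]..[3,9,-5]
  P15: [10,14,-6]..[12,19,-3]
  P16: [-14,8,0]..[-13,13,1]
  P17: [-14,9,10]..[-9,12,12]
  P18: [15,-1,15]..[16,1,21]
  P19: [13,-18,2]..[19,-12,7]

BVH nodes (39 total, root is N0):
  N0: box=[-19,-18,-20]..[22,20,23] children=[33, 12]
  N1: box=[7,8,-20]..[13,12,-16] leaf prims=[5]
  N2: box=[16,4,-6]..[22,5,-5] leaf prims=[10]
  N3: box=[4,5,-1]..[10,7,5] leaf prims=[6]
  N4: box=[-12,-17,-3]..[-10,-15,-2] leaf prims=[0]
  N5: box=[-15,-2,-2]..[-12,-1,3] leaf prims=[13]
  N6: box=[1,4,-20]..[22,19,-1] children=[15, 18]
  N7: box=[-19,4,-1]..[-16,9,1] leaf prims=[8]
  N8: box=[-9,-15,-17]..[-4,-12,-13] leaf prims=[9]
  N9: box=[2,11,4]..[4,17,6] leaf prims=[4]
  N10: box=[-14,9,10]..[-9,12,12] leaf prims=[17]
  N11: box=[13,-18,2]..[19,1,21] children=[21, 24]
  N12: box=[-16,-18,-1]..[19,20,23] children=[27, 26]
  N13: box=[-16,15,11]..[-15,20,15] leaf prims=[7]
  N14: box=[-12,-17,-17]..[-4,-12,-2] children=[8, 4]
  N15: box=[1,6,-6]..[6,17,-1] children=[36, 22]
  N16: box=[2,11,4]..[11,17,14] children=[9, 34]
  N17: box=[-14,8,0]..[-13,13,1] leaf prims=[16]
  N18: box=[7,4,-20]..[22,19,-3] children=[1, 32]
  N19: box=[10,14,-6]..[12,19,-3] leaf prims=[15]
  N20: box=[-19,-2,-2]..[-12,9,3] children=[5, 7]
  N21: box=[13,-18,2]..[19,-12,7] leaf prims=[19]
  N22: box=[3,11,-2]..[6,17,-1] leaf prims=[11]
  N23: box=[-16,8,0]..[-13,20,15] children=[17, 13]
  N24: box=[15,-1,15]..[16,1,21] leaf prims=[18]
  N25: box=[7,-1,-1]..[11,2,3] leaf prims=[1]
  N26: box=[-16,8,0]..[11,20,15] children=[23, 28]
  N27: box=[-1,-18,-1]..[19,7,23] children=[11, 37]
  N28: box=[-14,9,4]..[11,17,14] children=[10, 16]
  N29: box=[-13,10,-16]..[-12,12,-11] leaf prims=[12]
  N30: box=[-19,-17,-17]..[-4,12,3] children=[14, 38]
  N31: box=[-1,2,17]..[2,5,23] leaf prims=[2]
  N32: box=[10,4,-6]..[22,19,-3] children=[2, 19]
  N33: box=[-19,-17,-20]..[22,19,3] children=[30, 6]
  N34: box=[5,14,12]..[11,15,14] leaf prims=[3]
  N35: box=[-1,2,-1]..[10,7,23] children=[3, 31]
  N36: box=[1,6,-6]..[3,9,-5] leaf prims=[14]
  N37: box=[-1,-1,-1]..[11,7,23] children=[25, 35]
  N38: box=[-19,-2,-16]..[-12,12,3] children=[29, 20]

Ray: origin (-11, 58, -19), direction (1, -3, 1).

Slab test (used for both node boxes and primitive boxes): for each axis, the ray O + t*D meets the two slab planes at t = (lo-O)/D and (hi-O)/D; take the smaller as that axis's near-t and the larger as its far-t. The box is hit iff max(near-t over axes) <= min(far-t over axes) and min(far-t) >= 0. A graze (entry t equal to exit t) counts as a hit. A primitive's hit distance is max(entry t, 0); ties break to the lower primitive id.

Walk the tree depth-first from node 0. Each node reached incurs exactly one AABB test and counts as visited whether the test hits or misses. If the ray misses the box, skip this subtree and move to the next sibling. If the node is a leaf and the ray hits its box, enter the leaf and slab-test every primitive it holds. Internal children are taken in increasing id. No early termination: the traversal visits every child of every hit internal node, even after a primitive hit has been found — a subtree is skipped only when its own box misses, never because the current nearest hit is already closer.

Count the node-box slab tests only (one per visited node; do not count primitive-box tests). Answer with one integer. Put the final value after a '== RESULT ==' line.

Traverse from the root:
N0 x:[-8,33] y:[38/3,76/3] z:[-1,42] -> hit [38/3,76/3], descend [12, 33]
  N12 x:[-5,30] y:[38/3,76/3] z:[18,42] -> hit [18,76/3], descend [26, 27]
    N26 x:[-5,22] y:[38/3,50/3] z:[19,34] -> miss, prune
    N27 x:[10,30] y:[17,76/3] z:[18,42] -> hit [18,76/3], descend [11, 37]
      N11 x:[24,30] y:[19,76/3] z:[21,40] -> hit [24,76/3], descend [21, 24]
        N21 x:[24,30] y:[70/3,76/3] z:[21,26] -> hit [24,76/3] leaf, test {P19@t=24}
        N24 x:[26,27] y:[19,59/3] z:[34,40] -> miss, prune
      N37 x:[10,22] y:[17,59/3] z:[18,42] -> hit [18,59/3], descend [25, 35]
        N25 x:[18,22] y:[56/3,59/3] z:[18,22] -> hit [56/3,59/3] leaf, test {P1@t=56/3}
        N35 x:[10,21] y:[17,56/3] z:[18,42] -> hit [18,56/3], descend [3, 31]
          N3 x:[15,21] y:[17,53/3] z:[18,24] -> miss, prune
          N31 x:[10,13] y:[53/3,56/3] z:[36,42] -> miss, prune
  N33 x:[-8,33] y:[13,25] z:[-1,22] -> hit [13,22], descend [6, 30]
    N6 x:[12,33] y:[13,18] z:[-1,18] -> hit [13,18], descend [15, 18]
      N15 x:[12,17] y:[41/3,52/3] z:[13,18] -> hit [41/3,17], descend [22, 36]
        N22 x:[14,17] y:[41/3,47/3] z:[17,18] -> miss, prune
        N36 x:[12,14] y:[49/3,52/3] z:[13,14] -> miss, prune
      N18 x:[18,33] y:[13,18] z:[-1,16] -> miss, prune
    N30 x:[-8,7] y:[46/3,25] z:[2,22] -> miss, prune

order=[0, 12, 26, 27, 11, 21, 24, 37, 25, 35, 3, 31, 33, 6, 15, 22, 36, 18, 30]  |boxes|=19  |leaves|=2  hit=P1

== RESULT ==
19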